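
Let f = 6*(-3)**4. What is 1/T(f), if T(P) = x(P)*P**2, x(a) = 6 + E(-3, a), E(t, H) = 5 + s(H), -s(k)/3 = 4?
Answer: -1/236196 ≈ -4.2338e-6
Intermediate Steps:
s(k) = -12 (s(k) = -3*4 = -12)
E(t, H) = -7 (E(t, H) = 5 - 12 = -7)
x(a) = -1 (x(a) = 6 - 7 = -1)
f = 486 (f = 6*81 = 486)
T(P) = -P**2
1/T(f) = 1/(-1*486**2) = 1/(-1*236196) = 1/(-236196) = -1/236196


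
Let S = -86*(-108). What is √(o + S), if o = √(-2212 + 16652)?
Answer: √(9288 + 38*√10) ≈ 96.996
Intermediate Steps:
o = 38*√10 (o = √14440 = 38*√10 ≈ 120.17)
S = 9288
√(o + S) = √(38*√10 + 9288) = √(9288 + 38*√10)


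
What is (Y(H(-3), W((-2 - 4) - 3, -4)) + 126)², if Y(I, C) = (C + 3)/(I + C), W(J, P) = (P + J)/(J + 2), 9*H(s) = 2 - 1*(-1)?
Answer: 8696601/529 ≈ 16440.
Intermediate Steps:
H(s) = ⅓ (H(s) = (2 - 1*(-1))/9 = (2 + 1)/9 = (⅑)*3 = ⅓)
W(J, P) = (J + P)/(2 + J)
Y(I, C) = (3 + C)/(C + I)
(Y(H(-3), W((-2 - 4) - 3, -4)) + 126)² = ((3 + (((-2 - 4) - 3) - 4)/(2 + ((-2 - 4) - 3)))/((((-2 - 4) - 3) - 4)/(2 + ((-2 - 4) - 3)) + ⅓) + 126)² = ((3 + ((-6 - 3) - 4)/(2 + (-6 - 3)))/(((-6 - 3) - 4)/(2 + (-6 - 3)) + ⅓) + 126)² = ((3 + (-9 - 4)/(2 - 9))/((-9 - 4)/(2 - 9) + ⅓) + 126)² = ((3 - 13/(-7))/(-13/(-7) + ⅓) + 126)² = ((3 - ⅐*(-13))/(-⅐*(-13) + ⅓) + 126)² = ((3 + 13/7)/(13/7 + ⅓) + 126)² = ((34/7)/(46/21) + 126)² = ((21/46)*(34/7) + 126)² = (51/23 + 126)² = (2949/23)² = 8696601/529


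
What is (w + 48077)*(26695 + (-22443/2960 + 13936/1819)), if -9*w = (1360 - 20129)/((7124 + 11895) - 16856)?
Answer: 8407768401366004894/6550937505 ≈ 1.2834e+9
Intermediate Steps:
w = 18769/19467 (w = -(1360 - 20129)/(9*((7124 + 11895) - 16856)) = -(-18769)/(9*(19019 - 16856)) = -(-18769)/(9*2163) = -⅑*(-18769/2163) = 18769/19467 ≈ 0.96414)
(w + 48077)*(26695 + (-22443/2960 + 13936/1819)) = (18769/19467 + 48077)*(26695 + (-22443/2960 + 13936/1819)) = 935933728*(26695 + (-22443*1/2960 + 13936*(1/1819)))/19467 = 935933728*(26695 + (-22443/2960 + 13936/1819))/19467 = 935933728*(26695 + 426743/5384240)/19467 = (935933728/19467)*(143732713543/5384240) = 8407768401366004894/6550937505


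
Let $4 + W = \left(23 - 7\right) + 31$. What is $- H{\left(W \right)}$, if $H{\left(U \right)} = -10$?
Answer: $10$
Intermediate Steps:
$W = 43$ ($W = -4 + \left(\left(23 - 7\right) + 31\right) = -4 + \left(16 + 31\right) = -4 + 47 = 43$)
$- H{\left(W \right)} = \left(-1\right) \left(-10\right) = 10$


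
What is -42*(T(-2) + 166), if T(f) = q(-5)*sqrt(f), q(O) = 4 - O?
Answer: -6972 - 378*I*sqrt(2) ≈ -6972.0 - 534.57*I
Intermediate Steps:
T(f) = 9*sqrt(f) (T(f) = (4 - 1*(-5))*sqrt(f) = (4 + 5)*sqrt(f) = 9*sqrt(f))
-42*(T(-2) + 166) = -42*(9*sqrt(-2) + 166) = -42*(9*(I*sqrt(2)) + 166) = -42*(9*I*sqrt(2) + 166) = -42*(166 + 9*I*sqrt(2)) = -6972 - 378*I*sqrt(2)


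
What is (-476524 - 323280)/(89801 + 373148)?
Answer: -799804/462949 ≈ -1.7276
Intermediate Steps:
(-476524 - 323280)/(89801 + 373148) = -799804/462949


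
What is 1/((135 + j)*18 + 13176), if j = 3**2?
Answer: 1/15768 ≈ 6.3420e-5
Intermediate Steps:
j = 9
1/((135 + j)*18 + 13176) = 1/((135 + 9)*18 + 13176) = 1/(144*18 + 13176) = 1/(2592 + 13176) = 1/15768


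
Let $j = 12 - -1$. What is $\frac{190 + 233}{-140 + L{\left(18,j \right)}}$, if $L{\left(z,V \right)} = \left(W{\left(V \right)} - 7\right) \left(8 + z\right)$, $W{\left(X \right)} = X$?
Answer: $\frac{423}{16} \approx 26.438$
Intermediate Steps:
$j = 13$ ($j = 12 + 1 = 13$)
$L{\left(z,V \right)} = \left(-7 + V\right) \left(8 + z\right)$ ($L{\left(z,V \right)} = \left(V - 7\right) \left(8 + z\right) = \left(-7 + V\right) \left(8 + z\right)$)
$\frac{190 + 233}{-140 + L{\left(18,j \right)}} = \frac{190 + 233}{-140 + \left(-56 - 126 + 8 \cdot 13 + 13 \cdot 18\right)} = \frac{423}{-140 + \left(-56 - 126 + 104 + 234\right)} = \frac{423}{-140 + 156} = \frac{423}{16}$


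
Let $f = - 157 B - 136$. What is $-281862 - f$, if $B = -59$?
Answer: $-290989$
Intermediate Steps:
$f = 9127$ ($f = \left(-157\right) \left(-59\right) - 136 = 9263 - 136 = 9127$)
$-281862 - f = -281862 - 9127 = -290989$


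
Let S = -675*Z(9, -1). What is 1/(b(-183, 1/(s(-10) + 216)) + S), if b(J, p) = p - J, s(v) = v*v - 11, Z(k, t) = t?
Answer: 305/261691 ≈ 0.0011655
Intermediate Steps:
s(v) = -11 + v² (s(v) = v² - 11 = -11 + v²)
S = 675 (S = -675*(-1) = 675)
1/(b(-183, 1/(s(-10) + 216)) + S) = 1/((1/((-11 + (-10)²) + 216) - 1*(-183)) + 675) = 1/((1/((-11 + 100) + 216) + 183) + 675) = 1/((1/(89 + 216) + 183) + 675) = 1/((1/305 + 183) + 675) = 1/(55816/305 + 675) = 1/(261691/305) = 305/261691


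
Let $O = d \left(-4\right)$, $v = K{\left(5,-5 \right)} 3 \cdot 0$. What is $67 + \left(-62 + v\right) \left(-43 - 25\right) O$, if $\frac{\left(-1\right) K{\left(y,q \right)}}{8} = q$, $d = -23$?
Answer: $387939$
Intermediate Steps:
$K{\left(y,q \right)} = - 8 q$
$v = 0$ ($v = \left(-8\right) \left(-5\right) 3 \cdot 0 = 40 \cdot 3 \cdot 0 = 120 \cdot 0 = 0$)
$O = 92$ ($O = \left(-23\right) \left(-4\right) = 92$)
$67 + \left(-62 + v\right) \left(-43 - 25\right) O = 67 + \left(-62 + 0\right) \left(-43 - 25\right) 92 = 67 + \left(-62\right) \left(-68\right) 92 = 67 + 4216 \cdot 92 = 67 + 387872 = 387939$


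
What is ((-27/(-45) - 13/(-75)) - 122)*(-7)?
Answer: 63644/75 ≈ 848.59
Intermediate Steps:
((-27/(-45) - 13/(-75)) - 122)*(-7) = ((-27*(-1/45) - 13*(-1/75)) - 122)*(-7) = ((⅗ + 13/75) - 122)*(-7) = (58/75 - 122)*(-7) = -9092/75*(-7) = 63644/75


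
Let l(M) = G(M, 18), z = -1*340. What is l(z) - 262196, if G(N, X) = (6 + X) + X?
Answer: -262154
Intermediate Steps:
G(N, X) = 6 + 2*X
z = -340
l(M) = 42 (l(M) = 6 + 2*18 = 6 + 36 = 42)
l(z) - 262196 = 42 - 262196 = -262154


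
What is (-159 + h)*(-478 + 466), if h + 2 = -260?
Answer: 5052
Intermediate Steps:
h = -262 (h = -2 - 260 = -262)
(-159 + h)*(-478 + 466) = (-159 - 262)*(-478 + 466) = -421*(-12) = 5052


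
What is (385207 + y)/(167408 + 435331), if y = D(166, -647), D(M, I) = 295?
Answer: 385502/602739 ≈ 0.63958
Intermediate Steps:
y = 295
(385207 + y)/(167408 + 435331) = (385207 + 295)/(167408 + 435331) = 385502/602739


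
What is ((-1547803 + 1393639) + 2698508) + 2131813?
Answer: 4676157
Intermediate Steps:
((-1547803 + 1393639) + 2698508) + 2131813 = (-154164 + 2698508) + 2131813 = 2544344 + 2131813 = 4676157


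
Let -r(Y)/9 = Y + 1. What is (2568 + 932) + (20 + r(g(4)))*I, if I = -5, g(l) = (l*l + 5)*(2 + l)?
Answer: 9115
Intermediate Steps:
g(l) = (2 + l)*(5 + l²) (g(l) = (l² + 5)*(2 + l) = (5 + l²)*(2 + l) = (2 + l)*(5 + l²))
r(Y) = -9 - 9*Y (r(Y) = -9*(Y + 1) = -9*(1 + Y) = -9 - 9*Y)
(2568 + 932) + (20 + r(g(4)))*I = (2568 + 932) + (20 + (-9 - 9*(10 + 4³ + 2*4² + 5*4)))*(-5) = 3500 + (20 + (-9 - 9*(10 + 64 + 2*16 + 20)))*(-5) = 3500 + (20 + (-9 - 9*(10 + 64 + 32 + 20)))*(-5) = 3500 + (20 + (-9 - 9*126))*(-5) = 3500 + (20 + (-9 - 1134))*(-5) = 3500 + (20 - 1143)*(-5) = 3500 - 1123*(-5) = 3500 + 5615 = 9115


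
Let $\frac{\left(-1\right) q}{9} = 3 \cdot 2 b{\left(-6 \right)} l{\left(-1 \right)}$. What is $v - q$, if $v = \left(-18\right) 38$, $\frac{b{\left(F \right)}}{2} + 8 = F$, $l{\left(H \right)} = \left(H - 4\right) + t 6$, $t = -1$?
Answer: $15948$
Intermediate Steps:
$l{\left(H \right)} = -10 + H$ ($l{\left(H \right)} = \left(H - 4\right) - 6 = \left(-4 + H\right) - 6 = -10 + H$)
$b{\left(F \right)} = -16 + 2 F$
$q = -16632$ ($q = - 9 \cdot 3 \cdot 2 \left(-16 + 2 \left(-6\right)\right) \left(-10 - 1\right) = - 9 \cdot 6 \left(-16 - 12\right) \left(-11\right) = - 9 \cdot 6 \left(-28\right) \left(-11\right) = - 9 \left(\left(-168\right) \left(-11\right)\right) = \left(-9\right) 1848 = -16632$)
$v = -684$
$v - q = -684 - -16632 = -684 + 16632 = 15948$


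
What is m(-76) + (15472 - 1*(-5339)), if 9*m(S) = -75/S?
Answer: 4744933/228 ≈ 20811.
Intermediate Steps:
m(S) = -25/(3*S) (m(S) = (-75/S)/9 = -25/(3*S))
m(-76) + (15472 - 1*(-5339)) = -25/3/(-76) + (15472 - 1*(-5339)) = -25/3*(-1/76) + (15472 + 5339) = 25/228 + 20811 = 4744933/228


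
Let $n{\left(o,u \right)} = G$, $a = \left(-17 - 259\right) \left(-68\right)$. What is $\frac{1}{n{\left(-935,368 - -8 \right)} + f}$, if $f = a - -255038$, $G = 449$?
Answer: $\frac{1}{274255} \approx 3.6462 \cdot 10^{-6}$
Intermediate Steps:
$a = 18768$ ($a = \left(-276\right) \left(-68\right) = 18768$)
$n{\left(o,u \right)} = 449$
$f = 273806$ ($f = 18768 - -255038 = 18768 + 255038 = 273806$)
$\frac{1}{n{\left(-935,368 - -8 \right)} + f} = \frac{1}{449 + 273806} = \frac{1}{274255}$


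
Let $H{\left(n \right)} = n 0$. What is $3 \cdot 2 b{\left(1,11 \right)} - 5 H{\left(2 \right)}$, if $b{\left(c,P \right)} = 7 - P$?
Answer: $-24$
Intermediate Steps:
$H{\left(n \right)} = 0$
$3 \cdot 2 b{\left(1,11 \right)} - 5 H{\left(2 \right)} = 3 \cdot 2 \left(7 - 11\right) - 0 = 6 \left(7 - 11\right) + 0 = 6 \left(-4\right) + 0 = -24 + 0 = -24$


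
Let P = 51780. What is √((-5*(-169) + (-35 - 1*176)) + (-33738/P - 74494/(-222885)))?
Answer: √10420116665413382070/128233170 ≈ 25.173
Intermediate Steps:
√((-5*(-169) + (-35 - 1*176)) + (-33738/P - 74494/(-222885))) = √((-5*(-169) + (-35 - 1*176)) + (-33738/51780 - 74494/(-222885))) = √((845 + (-35 - 176)) + (-33738*1/51780 - 74494*(-1/222885))) = √((845 - 211) + (-5623/8630 + 74494/222885)) = √(634 - 122079827/384699510) = √(243777409513/384699510) = √10420116665413382070/128233170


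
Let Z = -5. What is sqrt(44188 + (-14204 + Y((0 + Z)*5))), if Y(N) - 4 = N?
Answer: 19*sqrt(83) ≈ 173.10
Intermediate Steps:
Y(N) = 4 + N
sqrt(44188 + (-14204 + Y((0 + Z)*5))) = sqrt(44188 + (-14204 + (4 + (0 - 5)*5))) = sqrt(44188 + (-14204 + (4 - 5*5))) = sqrt(44188 + (-14204 + (4 - 25))) = sqrt(44188 + (-14204 - 21)) = sqrt(44188 - 14225) = sqrt(29963) = 19*sqrt(83)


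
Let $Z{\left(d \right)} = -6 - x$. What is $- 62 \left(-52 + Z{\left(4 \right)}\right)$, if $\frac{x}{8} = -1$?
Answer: $3100$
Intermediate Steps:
$x = -8$ ($x = 8 \left(-1\right) = -8$)
$Z{\left(d \right)} = 2$ ($Z{\left(d \right)} = -6 - -8 = -6 + 8 = 2$)
$- 62 \left(-52 + Z{\left(4 \right)}\right) = - 62 \left(-52 + 2\right) = \left(-62\right) \left(-50\right) = 3100$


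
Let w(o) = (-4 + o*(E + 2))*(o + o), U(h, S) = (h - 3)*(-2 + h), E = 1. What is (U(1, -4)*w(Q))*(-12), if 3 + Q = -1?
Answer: -3072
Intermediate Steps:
Q = -4 (Q = -3 - 1 = -4)
U(h, S) = (-3 + h)*(-2 + h)
w(o) = 2*o*(-4 + 3*o) (w(o) = (-4 + o*(1 + 2))*(o + o) = (-4 + o*3)*(2*o) = (-4 + 3*o)*(2*o) = 2*o*(-4 + 3*o))
(U(1, -4)*w(Q))*(-12) = ((6 + 1**2 - 5*1)*(2*(-4)*(-4 + 3*(-4))))*(-12) = ((6 + 1 - 5)*(2*(-4)*(-4 - 12)))*(-12) = (2*(2*(-4)*(-16)))*(-12) = (2*128)*(-12) = 256*(-12) = -3072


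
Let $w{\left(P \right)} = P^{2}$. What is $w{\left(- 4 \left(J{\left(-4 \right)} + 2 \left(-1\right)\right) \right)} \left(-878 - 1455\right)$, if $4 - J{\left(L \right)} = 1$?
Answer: $-37328$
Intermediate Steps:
$J{\left(L \right)} = 3$ ($J{\left(L \right)} = 4 - 1 = 3$)
$w{\left(- 4 \left(J{\left(-4 \right)} + 2 \left(-1\right)\right) \right)} \left(-878 - 1455\right) = \left(- 4 \left(3 + 2 \left(-1\right)\right)\right)^{2} \left(-878 - 1455\right) = \left(- 4 \left(3 - 2\right)\right)^{2} \left(-2333\right) = \left(\left(-4\right) 1\right)^{2} \left(-2333\right) = \left(-4\right)^{2} \left(-2333\right) = 16 \left(-2333\right) = -37328$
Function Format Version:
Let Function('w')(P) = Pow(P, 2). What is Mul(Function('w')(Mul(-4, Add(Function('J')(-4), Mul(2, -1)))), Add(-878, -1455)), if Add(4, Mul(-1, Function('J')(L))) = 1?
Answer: -37328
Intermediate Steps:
Function('J')(L) = 3 (Function('J')(L) = Add(4, Mul(-1, 1)) = Add(4, -1) = 3)
Mul(Function('w')(Mul(-4, Add(Function('J')(-4), Mul(2, -1)))), Add(-878, -1455)) = Mul(Pow(Mul(-4, Add(3, Mul(2, -1))), 2), Add(-878, -1455)) = Mul(Pow(Mul(-4, Add(3, -2)), 2), -2333) = Mul(Pow(Mul(-4, 1), 2), -2333) = Mul(Pow(-4, 2), -2333) = Mul(16, -2333) = -37328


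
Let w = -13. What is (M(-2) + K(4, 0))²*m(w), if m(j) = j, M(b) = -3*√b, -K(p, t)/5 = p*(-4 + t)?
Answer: -82966 + 6240*I*√2 ≈ -82966.0 + 8824.7*I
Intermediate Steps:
K(p, t) = -5*p*(-4 + t)
(M(-2) + K(4, 0))²*m(w) = (-3*I*√2 + 5*4*(4 - 1*0))²*(-13) = (-3*I*√2 + 5*4*(4 + 0))²*(-13) = (-3*I*√2 + 5*4*4)²*(-13) = (-3*I*√2 + 80)²*(-13) = (80 - 3*I*√2)²*(-13) = -13*(80 - 3*I*√2)²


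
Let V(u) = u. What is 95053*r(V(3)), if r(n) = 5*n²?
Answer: 4277385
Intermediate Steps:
95053*r(V(3)) = 95053*(5*3²) = 95053*(5*9) = 95053*45 = 4277385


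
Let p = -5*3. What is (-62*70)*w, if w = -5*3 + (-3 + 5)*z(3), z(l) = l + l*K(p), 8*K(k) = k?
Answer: 87885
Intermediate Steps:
p = -15
K(k) = k/8
z(l) = -7*l/8 (z(l) = l + l*((1/8)*(-15)) = l + l*(-15/8) = l - 15*l/8 = -7*l/8)
w = -81/4 (w = -5*3 + (-3 + 5)*(-7/8*3) = -15 + 2*(-21/8) = -15 - 21/4 = -81/4 ≈ -20.250)
(-62*70)*w = -62*70*(-81/4) = -4340*(-81/4) = 87885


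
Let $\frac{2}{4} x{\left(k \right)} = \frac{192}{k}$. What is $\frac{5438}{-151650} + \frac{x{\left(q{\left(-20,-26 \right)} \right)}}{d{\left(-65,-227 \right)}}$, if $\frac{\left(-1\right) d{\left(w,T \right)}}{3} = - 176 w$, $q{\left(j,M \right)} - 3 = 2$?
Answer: $- \frac{413081}{10842975} \approx -0.038097$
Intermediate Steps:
$q{\left(j,M \right)} = 5$ ($q{\left(j,M \right)} = 3 + 2 = 5$)
$x{\left(k \right)} = \frac{384}{k}$ ($x{\left(k \right)} = 2 \frac{192}{k} = \frac{384}{k}$)
$d{\left(w,T \right)} = 528 w$ ($d{\left(w,T \right)} = - 3 \left(- 176 w\right) = 528 w$)
$\frac{5438}{-151650} + \frac{x{\left(q{\left(-20,-26 \right)} \right)}}{d{\left(-65,-227 \right)}} = \frac{5438}{-151650} + \frac{384 \cdot \frac{1}{5}}{528 \left(-65\right)} = 5438 \left(- \frac{1}{151650}\right) + \frac{384 \cdot \frac{1}{5}}{-34320} = - \frac{2719}{75825} + \frac{384}{5} \left(- \frac{1}{34320}\right) = - \frac{2719}{75825} - \frac{8}{3575} = - \frac{413081}{10842975}$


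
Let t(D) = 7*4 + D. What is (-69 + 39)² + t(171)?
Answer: 1099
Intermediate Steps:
t(D) = 28 + D
(-69 + 39)² + t(171) = (-69 + 39)² + (28 + 171) = (-30)² + 199 = 900 + 199 = 1099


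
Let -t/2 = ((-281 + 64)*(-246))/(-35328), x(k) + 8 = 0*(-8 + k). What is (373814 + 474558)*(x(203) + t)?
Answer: -3108222915/736 ≈ -4.2231e+6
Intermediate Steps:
x(k) = -8 (x(k) = -8 + 0*(-8 + k) = -8 + 0 = -8)
t = 8897/2944 (t = -2*(-281 + 64)*(-246)/(-35328) = -2*(-217*(-246))*(-1)/35328 = -106764*(-1)/35328 = -2*(-8897/5888) = 8897/2944 ≈ 3.0221)
(373814 + 474558)*(x(203) + t) = (373814 + 474558)*(-8 + 8897/2944) = 848372*(-14655/2944) = -3108222915/736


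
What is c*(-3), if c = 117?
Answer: -351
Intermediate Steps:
c*(-3) = 117*(-3) = -351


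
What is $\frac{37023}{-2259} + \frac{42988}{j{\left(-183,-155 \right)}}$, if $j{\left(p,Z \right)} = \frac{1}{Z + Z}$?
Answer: $- \frac{10034701181}{753} \approx -1.3326 \cdot 10^{7}$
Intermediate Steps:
$j{\left(p,Z \right)} = \frac{1}{2 Z}$
$\frac{37023}{-2259} + \frac{42988}{j{\left(-183,-155 \right)}} = \frac{37023}{-2259} + \frac{42988}{\frac{1}{2} \frac{1}{-155}} = 37023 \left(- \frac{1}{2259}\right) + \frac{42988}{\frac{1}{2} \left(- \frac{1}{155}\right)} = - \frac{12341}{753} + \frac{42988}{- \frac{1}{310}} = - \frac{12341}{753} + 42988 \left(-310\right) = - \frac{12341}{753} - 13326280 = - \frac{10034701181}{753}$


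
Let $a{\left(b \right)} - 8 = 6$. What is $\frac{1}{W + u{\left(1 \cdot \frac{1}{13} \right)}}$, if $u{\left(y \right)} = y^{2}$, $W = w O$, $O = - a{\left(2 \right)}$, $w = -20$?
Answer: $\frac{169}{47321} \approx 0.0035714$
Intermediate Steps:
$a{\left(b \right)} = 14$ ($a{\left(b \right)} = 8 + 6 = 14$)
$O = -14$ ($O = \left(-1\right) 14 = -14$)
$W = 280$ ($W = \left(-20\right) \left(-14\right) = 280$)
$\frac{1}{W + u{\left(1 \cdot \frac{1}{13} \right)}} = \frac{1}{280 + \left(1 \cdot \frac{1}{13}\right)^{2}} = \frac{1}{280 + \left(\frac{1}{13}\right)^{2}} = \frac{1}{280 + \frac{1}{169}} = \frac{1}{\frac{47321}{169}} = \frac{169}{47321}$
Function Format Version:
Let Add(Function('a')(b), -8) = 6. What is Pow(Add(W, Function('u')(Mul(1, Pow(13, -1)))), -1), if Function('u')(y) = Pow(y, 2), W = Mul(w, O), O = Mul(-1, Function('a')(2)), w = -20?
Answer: Rational(169, 47321) ≈ 0.0035714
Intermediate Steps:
Function('a')(b) = 14 (Function('a')(b) = Add(8, 6) = 14)
O = -14 (O = Mul(-1, 14) = -14)
W = 280 (W = Mul(-20, -14) = 280)
Pow(Add(W, Function('u')(Mul(1, Pow(13, -1)))), -1) = Pow(Add(280, Pow(Mul(1, Pow(13, -1)), 2)), -1) = Pow(Add(280, Pow(Mul(1, Rational(1, 13)), 2)), -1) = Pow(Add(280, Pow(Rational(1, 13), 2)), -1) = Pow(Add(280, Rational(1, 169)), -1) = Pow(Rational(47321, 169), -1) = Rational(169, 47321)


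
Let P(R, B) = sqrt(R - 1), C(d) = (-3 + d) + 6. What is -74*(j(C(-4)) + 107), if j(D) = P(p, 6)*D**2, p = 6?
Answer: -7918 - 74*sqrt(5) ≈ -8083.5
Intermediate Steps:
C(d) = 3 + d
P(R, B) = sqrt(-1 + R)
j(D) = sqrt(5)*D**2 (j(D) = sqrt(-1 + 6)*D**2 = sqrt(5)*D**2)
-74*(j(C(-4)) + 107) = -74*(sqrt(5)*(3 - 4)**2 + 107) = -74*(sqrt(5)*(-1)**2 + 107) = -74*(sqrt(5)*1 + 107) = -74*(sqrt(5) + 107) = -74*(107 + sqrt(5)) = -7918 - 74*sqrt(5)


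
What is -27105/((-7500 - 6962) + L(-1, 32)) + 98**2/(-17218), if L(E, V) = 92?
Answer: 10956147/8247422 ≈ 1.3284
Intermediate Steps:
-27105/((-7500 - 6962) + L(-1, 32)) + 98**2/(-17218) = -27105/((-7500 - 6962) + 92) + 98**2/(-17218) = -27105/(-14462 + 92) + 9604*(-1/17218) = -27105/(-14370) - 4802/8609 = -27105*(-1/14370) - 4802/8609 = 1807/958 - 4802/8609 = 10956147/8247422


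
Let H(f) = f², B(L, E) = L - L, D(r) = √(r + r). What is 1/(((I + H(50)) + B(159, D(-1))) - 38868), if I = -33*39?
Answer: -1/37655 ≈ -2.6557e-5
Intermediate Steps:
I = -1287
D(r) = √2*√r (D(r) = √(2*r) = √2*√r)
B(L, E) = 0
1/(((I + H(50)) + B(159, D(-1))) - 38868) = 1/(((-1287 + 50²) + 0) - 38868) = 1/(((-1287 + 2500) + 0) - 38868) = 1/((1213 + 0) - 38868) = 1/(1213 - 38868) = 1/(-37655) = -1/37655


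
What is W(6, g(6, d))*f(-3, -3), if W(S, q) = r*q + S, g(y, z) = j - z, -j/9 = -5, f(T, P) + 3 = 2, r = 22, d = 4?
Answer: -908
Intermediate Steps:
f(T, P) = -1 (f(T, P) = -3 + 2 = -1)
j = 45 (j = -9*(-5) = 45)
g(y, z) = 45 - z
W(S, q) = S + 22*q (W(S, q) = 22*q + S = S + 22*q)
W(6, g(6, d))*f(-3, -3) = (6 + 22*(45 - 1*4))*(-1) = (6 + 22*(45 - 4))*(-1) = (6 + 22*41)*(-1) = (6 + 902)*(-1) = 908*(-1) = -908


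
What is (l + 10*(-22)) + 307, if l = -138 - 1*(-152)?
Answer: 101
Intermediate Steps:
l = 14 (l = -138 + 152 = 14)
(l + 10*(-22)) + 307 = (14 + 10*(-22)) + 307 = (14 - 220) + 307 = -206 + 307 = 101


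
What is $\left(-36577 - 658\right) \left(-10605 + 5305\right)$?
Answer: $197345500$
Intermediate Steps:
$\left(-36577 - 658\right) \left(-10605 + 5305\right) = \left(-37235\right) \left(-5300\right) = 197345500$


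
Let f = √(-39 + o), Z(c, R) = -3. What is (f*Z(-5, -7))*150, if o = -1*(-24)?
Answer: -450*I*√15 ≈ -1742.8*I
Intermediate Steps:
o = 24
f = I*√15 (f = √(-39 + 24) = √(-15) = I*√15 ≈ 3.873*I)
(f*Z(-5, -7))*150 = ((I*√15)*(-3))*150 = -3*I*√15*150 = -450*I*√15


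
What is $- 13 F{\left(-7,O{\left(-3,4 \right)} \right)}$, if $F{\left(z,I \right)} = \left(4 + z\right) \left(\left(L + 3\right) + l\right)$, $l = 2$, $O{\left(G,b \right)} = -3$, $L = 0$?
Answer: $195$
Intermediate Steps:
$F{\left(z,I \right)} = 20 + 5 z$ ($F{\left(z,I \right)} = \left(4 + z\right) \left(\left(0 + 3\right) + 2\right) = \left(4 + z\right) \left(3 + 2\right) = \left(4 + z\right) 5 = 20 + 5 z$)
$- 13 F{\left(-7,O{\left(-3,4 \right)} \right)} = - 13 \left(20 + 5 \left(-7\right)\right) = - 13 \left(20 - 35\right) = \left(-13\right) \left(-15\right) = 195$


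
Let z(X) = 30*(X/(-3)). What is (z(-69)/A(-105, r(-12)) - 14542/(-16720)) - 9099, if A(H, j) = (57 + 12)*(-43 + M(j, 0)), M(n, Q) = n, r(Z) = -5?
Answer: -5186053/570 ≈ -9098.3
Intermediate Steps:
z(X) = -10*X (z(X) = 30*(X*(-⅓)) = 30*(-X/3) = -10*X)
A(H, j) = -2967 + 69*j (A(H, j) = (57 + 12)*(-43 + j) = 69*(-43 + j) = -2967 + 69*j)
(z(-69)/A(-105, r(-12)) - 14542/(-16720)) - 9099 = ((-10*(-69))/(-2967 + 69*(-5)) - 14542/(-16720)) - 9099 = (690/(-2967 - 345) - 14542*(-1/16720)) - 9099 = (690/(-3312) + 661/760) - 9099 = (690*(-1/3312) + 661/760) - 9099 = (-5/24 + 661/760) - 9099 = 377/570 - 9099 = -5186053/570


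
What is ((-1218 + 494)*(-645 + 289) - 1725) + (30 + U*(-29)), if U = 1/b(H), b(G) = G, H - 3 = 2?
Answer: 1280216/5 ≈ 2.5604e+5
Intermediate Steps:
H = 5 (H = 3 + 2 = 5)
U = 1/5 ≈ 0.20000
((-1218 + 494)*(-645 + 289) - 1725) + (30 + U*(-29)) = ((-1218 + 494)*(-645 + 289) - 1725) + (30 + (1/5)*(-29)) = (-724*(-356) - 1725) + (30 - 29/5) = (257744 - 1725) + 121/5 = 256019 + 121/5 = 1280216/5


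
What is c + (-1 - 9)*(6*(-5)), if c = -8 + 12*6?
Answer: 364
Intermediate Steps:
c = 64 (c = -8 + 72 = 64)
c + (-1 - 9)*(6*(-5)) = 64 + (-1 - 9)*(6*(-5)) = 64 - 10*(-30) = 64 + 300 = 364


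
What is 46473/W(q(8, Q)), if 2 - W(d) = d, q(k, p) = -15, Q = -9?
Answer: 46473/17 ≈ 2733.7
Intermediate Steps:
W(d) = 2 - d
46473/W(q(8, Q)) = 46473/(2 - 1*(-15)) = 46473/(2 + 15) = 46473/17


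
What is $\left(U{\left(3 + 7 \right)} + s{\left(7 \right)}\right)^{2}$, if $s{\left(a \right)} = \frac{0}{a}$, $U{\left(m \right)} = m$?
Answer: $100$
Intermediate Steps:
$s{\left(a \right)} = 0$
$\left(U{\left(3 + 7 \right)} + s{\left(7 \right)}\right)^{2} = \left(\left(3 + 7\right) + 0\right)^{2} = \left(10 + 0\right)^{2} = 10^{2} = 100$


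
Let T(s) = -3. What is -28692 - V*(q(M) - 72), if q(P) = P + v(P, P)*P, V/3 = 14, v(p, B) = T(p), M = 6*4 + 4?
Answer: -23316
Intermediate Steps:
M = 28 (M = 24 + 4 = 28)
v(p, B) = -3
V = 42 (V = 3*14 = 42)
q(P) = -2*P (q(P) = P - 3*P = -2*P)
-28692 - V*(q(M) - 72) = -28692 - 42*(-2*28 - 72) = -28692 - 42*(-56 - 72) = -28692 - 42*(-128) = -28692 - 1*(-5376) = -28692 + 5376 = -23316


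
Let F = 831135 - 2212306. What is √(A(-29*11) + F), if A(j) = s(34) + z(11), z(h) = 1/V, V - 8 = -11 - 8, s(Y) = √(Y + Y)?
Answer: √(-167121702 + 242*√17)/11 ≈ 1175.2*I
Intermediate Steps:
F = -1381171
s(Y) = √2*√Y (s(Y) = √(2*Y) = √2*√Y)
V = -11 (V = 8 + (-11 - 8) = 8 - 19 = -11)
z(h) = -1/11 (z(h) = 1/(-11) = -1/11)
A(j) = -1/11 + 2*√17 (A(j) = √2*√34 - 1/11 = 2*√17 - 1/11 = -1/11 + 2*√17)
√(A(-29*11) + F) = √((-1/11 + 2*√17) - 1381171) = √(-15192882/11 + 2*√17)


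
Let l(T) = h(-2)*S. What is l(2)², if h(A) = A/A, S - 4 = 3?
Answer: 49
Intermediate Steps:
S = 7 (S = 4 + 3 = 7)
h(A) = 1
l(T) = 7 (l(T) = 1*7 = 7)
l(2)² = 7² = 49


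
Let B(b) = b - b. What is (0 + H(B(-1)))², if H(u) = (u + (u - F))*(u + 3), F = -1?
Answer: 9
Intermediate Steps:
B(b) = 0
H(u) = (1 + 2*u)*(3 + u) (H(u) = (u + (u - 1*(-1)))*(u + 3) = (u + (u + 1))*(3 + u) = (u + (1 + u))*(3 + u) = (1 + 2*u)*(3 + u))
(0 + H(B(-1)))² = (0 + (3 + 2*0² + 7*0))² = (0 + (3 + 2*0 + 0))² = (0 + (3 + 0 + 0))² = (0 + 3)² = 3² = 9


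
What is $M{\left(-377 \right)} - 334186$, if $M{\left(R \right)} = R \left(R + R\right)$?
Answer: $-49928$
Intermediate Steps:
$M{\left(R \right)} = 2 R^{2}$ ($M{\left(R \right)} = R 2 R = 2 R^{2}$)
$M{\left(-377 \right)} - 334186 = 2 \left(-377\right)^{2} - 334186 = 2 \cdot 142129 - 334186 = 284258 - 334186 = -49928$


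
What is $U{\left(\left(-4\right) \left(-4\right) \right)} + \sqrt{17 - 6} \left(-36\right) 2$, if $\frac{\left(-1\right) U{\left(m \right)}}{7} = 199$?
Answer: $-1393 - 72 \sqrt{11} \approx -1631.8$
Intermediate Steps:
$U{\left(m \right)} = -1393$ ($U{\left(m \right)} = \left(-7\right) 199 = -1393$)
$U{\left(\left(-4\right) \left(-4\right) \right)} + \sqrt{17 - 6} \left(-36\right) 2 = -1393 + \sqrt{17 - 6} \left(-36\right) 2 = -1393 + \sqrt{11} \left(-36\right) 2 = -1393 + - 36 \sqrt{11} \cdot 2 = -1393 - 72 \sqrt{11}$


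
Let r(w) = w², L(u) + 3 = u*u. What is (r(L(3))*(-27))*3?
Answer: -2916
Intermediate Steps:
L(u) = -3 + u² (L(u) = -3 + u*u = -3 + u²)
(r(L(3))*(-27))*3 = ((-3 + 3²)²*(-27))*3 = ((-3 + 9)²*(-27))*3 = (6²*(-27))*3 = (36*(-27))*3 = -972*3 = -2916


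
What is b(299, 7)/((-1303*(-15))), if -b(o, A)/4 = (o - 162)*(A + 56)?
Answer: -11508/6515 ≈ -1.7664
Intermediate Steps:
b(o, A) = -4*(-162 + o)*(56 + A) (b(o, A) = -4*(o - 162)*(A + 56) = -4*(-162 + o)*(56 + A))
b(299, 7)/((-1303*(-15))) = (36288 - 224*299 + 648*7 - 4*7*299)/((-1303*(-15))) = (36288 - 66976 + 4536 - 8372)/19545 = -34524*1/19545 = -11508/6515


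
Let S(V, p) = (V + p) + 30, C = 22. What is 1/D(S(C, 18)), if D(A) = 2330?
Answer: 1/2330 ≈ 0.00042918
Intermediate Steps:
S(V, p) = 30 + V + p
1/D(S(C, 18)) = 1/2330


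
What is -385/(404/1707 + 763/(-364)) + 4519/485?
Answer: 314915299/1455485 ≈ 216.36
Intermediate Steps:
-385/(404/1707 + 763/(-364)) + 4519/485 = -385/(404*(1/1707) + 763*(-1/364)) + 4519*(1/485) = -385/(404/1707 - 109/52) + 4519/485 = -385/(-165055/88764) + 4519/485 = -385*(-88764/165055) + 4519/485 = 621348/3001 + 4519/485 = 314915299/1455485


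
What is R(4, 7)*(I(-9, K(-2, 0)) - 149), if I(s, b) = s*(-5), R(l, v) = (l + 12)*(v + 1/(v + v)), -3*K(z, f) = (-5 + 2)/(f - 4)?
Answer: -82368/7 ≈ -11767.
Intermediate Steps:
K(z, f) = 1/(-4 + f) (K(z, f) = -(-5 + 2)/(3*(f - 4)) = -(-1)/(-4 + f) = 1/(-4 + f))
R(l, v) = (12 + l)*(v + 1/(2*v))
I(s, b) = -5*s
R(4, 7)*(I(-9, K(-2, 0)) - 149) = ((½)*(12 + 4 + 2*7²*(12 + 4))/7)*(-5*(-9) - 149) = ((½)*(⅐)*(12 + 4 + 2*49*16))*(45 - 149) = ((½)*(⅐)*(12 + 4 + 1568))*(-104) = ((½)*(⅐)*1584)*(-104) = (792/7)*(-104) = -82368/7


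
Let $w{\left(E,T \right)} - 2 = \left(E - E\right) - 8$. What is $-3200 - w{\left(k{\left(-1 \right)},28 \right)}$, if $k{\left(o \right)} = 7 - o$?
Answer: $-3194$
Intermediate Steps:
$w{\left(E,T \right)} = -6$ ($w{\left(E,T \right)} = 2 + \left(\left(E - E\right) - 8\right) = 2 + \left(0 - 8\right) = 2 - 8 = -6$)
$-3200 - w{\left(k{\left(-1 \right)},28 \right)} = -3200 - -6 = -3200 + 6 = -3194$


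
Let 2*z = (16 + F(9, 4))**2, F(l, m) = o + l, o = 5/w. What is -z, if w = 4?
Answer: -11025/32 ≈ -344.53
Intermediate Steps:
o = 5/4 ≈ 1.2500
F(l, m) = 5/4 + l
z = 11025/32 (z = (16 + (5/4 + 9))**2/2 = (16 + 41/4)**2/2 = (105/4)**2/2 = (1/2)*(11025/16) = 11025/32 ≈ 344.53)
-z = -1*11025/32 = -11025/32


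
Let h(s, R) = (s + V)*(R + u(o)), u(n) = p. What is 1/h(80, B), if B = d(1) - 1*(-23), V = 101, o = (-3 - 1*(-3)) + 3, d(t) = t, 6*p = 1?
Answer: 6/26245 ≈ 0.00022862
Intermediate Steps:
p = ⅙ (p = (⅙)*1 = ⅙ ≈ 0.16667)
o = 3 (o = (-3 + 3) + 3 = 0 + 3 = 3)
u(n) = ⅙
B = 24 (B = 1 - 1*(-23) = 1 + 23 = 24)
h(s, R) = (101 + s)*(⅙ + R) (h(s, R) = (s + 101)*(R + ⅙) = (101 + s)*(⅙ + R))
1/h(80, B) = 1/(101/6 + 101*24 + (⅙)*80 + 24*80) = 1/(101/6 + 2424 + 40/3 + 1920) = 1/(26245/6) = 6/26245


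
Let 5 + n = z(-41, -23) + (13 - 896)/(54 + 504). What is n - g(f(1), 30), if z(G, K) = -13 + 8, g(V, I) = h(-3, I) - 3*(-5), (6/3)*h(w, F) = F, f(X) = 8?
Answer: -23203/558 ≈ -41.582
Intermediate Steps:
h(w, F) = F/2
g(V, I) = 15 + I/2 (g(V, I) = I/2 - 3*(-5) = I/2 + 15 = 15 + I/2)
z(G, K) = -5
n = -6463/558 (n = -5 + (-5 + (13 - 896)/(54 + 504)) = -5 + (-5 - 883/558) = -5 - 3673/558 = -6463/558 ≈ -11.582)
n - g(f(1), 30) = -6463/558 - (15 + (½)*30) = -6463/558 - (15 + 15) = -6463/558 - 1*30 = -6463/558 - 30 = -23203/558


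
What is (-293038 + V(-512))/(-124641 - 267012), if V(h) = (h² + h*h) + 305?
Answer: -77185/130551 ≈ -0.59122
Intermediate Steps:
V(h) = 305 + 2*h² (V(h) = (h² + h²) + 305 = 2*h² + 305 = 305 + 2*h²)
(-293038 + V(-512))/(-124641 - 267012) = (-293038 + (305 + 2*(-512)²))/(-124641 - 267012) = (-293038 + (305 + 2*262144))/(-391653) = (-293038 + (305 + 524288))*(-1/391653) = (-293038 + 524593)*(-1/391653) = 231555*(-1/391653) = -77185/130551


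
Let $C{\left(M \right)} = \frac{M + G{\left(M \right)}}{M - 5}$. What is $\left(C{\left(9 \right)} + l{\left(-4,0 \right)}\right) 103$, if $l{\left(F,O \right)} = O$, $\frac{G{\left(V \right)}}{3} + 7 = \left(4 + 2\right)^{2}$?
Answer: $2472$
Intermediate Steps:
$G{\left(V \right)} = 87$ ($G{\left(V \right)} = -21 + 3 \left(4 + 2\right)^{2} = -21 + 3 \cdot 6^{2} = -21 + 3 \cdot 36 = -21 + 108 = 87$)
$C{\left(M \right)} = \frac{87 + M}{-5 + M}$ ($C{\left(M \right)} = \frac{M + 87}{M - 5} = \frac{87 + M}{-5 + M}$)
$\left(C{\left(9 \right)} + l{\left(-4,0 \right)}\right) 103 = \left(\frac{87 + 9}{-5 + 9} + 0\right) 103 = \left(\frac{1}{4} \cdot 96 + 0\right) 103 = \left(24 + 0\right) 103 = 24 \cdot 103 = 2472$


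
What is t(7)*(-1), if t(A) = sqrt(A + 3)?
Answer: -sqrt(10) ≈ -3.1623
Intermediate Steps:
t(A) = sqrt(3 + A)
t(7)*(-1) = sqrt(3 + 7)*(-1) = sqrt(10)*(-1) = -sqrt(10)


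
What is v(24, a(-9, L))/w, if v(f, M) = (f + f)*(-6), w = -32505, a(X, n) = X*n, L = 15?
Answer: 96/10835 ≈ 0.0088602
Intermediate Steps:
v(f, M) = -12*f (v(f, M) = (2*f)*(-6) = -12*f)
v(24, a(-9, L))/w = -12*24/(-32505) = -288*(-1/32505) = 96/10835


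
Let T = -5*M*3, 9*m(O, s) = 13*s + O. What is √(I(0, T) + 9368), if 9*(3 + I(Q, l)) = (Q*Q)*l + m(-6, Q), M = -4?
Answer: √758559/9 ≈ 96.773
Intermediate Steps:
m(O, s) = O/9 + 13*s/9 (m(O, s) = (13*s + O)/9 = (O + 13*s)/9 = O/9 + 13*s/9)
T = 60 (T = -5*(-4)*3 = 20*3 = 60)
I(Q, l) = -83/27 + 13*Q/81 + l*Q²/9 (I(Q, l) = -3 + ((Q*Q)*l + ((⅑)*(-6) + 13*Q/9))/9 = -3 + (Q²*l + (-⅔ + 13*Q/9))/9 = -3 + (l*Q² + (-⅔ + 13*Q/9))/9 = -3 + (-⅔ + 13*Q/9 + l*Q²)/9 = -3 + (-2/27 + 13*Q/81 + l*Q²/9) = -83/27 + 13*Q/81 + l*Q²/9)
√(I(0, T) + 9368) = √((-83/27 + (13/81)*0 + (⅑)*60*0²) + 9368) = √((-83/27 + 0 + (⅑)*60*0) + 9368) = √((-83/27 + 0 + 0) + 9368) = √(-83/27 + 9368) = √(252853/27) = √758559/9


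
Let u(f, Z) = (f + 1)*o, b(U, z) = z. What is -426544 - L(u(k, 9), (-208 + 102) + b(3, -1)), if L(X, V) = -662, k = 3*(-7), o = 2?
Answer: -425882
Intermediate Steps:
k = -21
u(f, Z) = 2 + 2*f (u(f, Z) = (f + 1)*2 = (1 + f)*2 = 2 + 2*f)
-426544 - L(u(k, 9), (-208 + 102) + b(3, -1)) = -426544 - 1*(-662) = -426544 + 662 = -425882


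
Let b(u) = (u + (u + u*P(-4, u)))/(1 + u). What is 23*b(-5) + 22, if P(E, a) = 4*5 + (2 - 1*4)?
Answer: 597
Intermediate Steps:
P(E, a) = 18 (P(E, a) = 20 + (2 - 4) = 20 - 2 = 18)
b(u) = 20*u/(1 + u) (b(u) = (u + (u + u*18))/(1 + u) = (u + (u + 18*u))/(1 + u) = (u + 19*u)/(1 + u) = (20*u)/(1 + u) = 20*u/(1 + u))
23*b(-5) + 22 = 23*(20*(-5)/(1 - 5)) + 22 = 23*(20*(-5)/(-4)) + 22 = 23*(20*(-5)*(-¼)) + 22 = 23*25 + 22 = 575 + 22 = 597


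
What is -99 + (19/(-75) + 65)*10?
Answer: 8227/15 ≈ 548.47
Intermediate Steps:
-99 + (19/(-75) + 65)*10 = -99 + (19*(-1/75) + 65)*10 = -99 + (-19/75 + 65)*10 = -99 + (4856/75)*10 = -99 + 9712/15 = 8227/15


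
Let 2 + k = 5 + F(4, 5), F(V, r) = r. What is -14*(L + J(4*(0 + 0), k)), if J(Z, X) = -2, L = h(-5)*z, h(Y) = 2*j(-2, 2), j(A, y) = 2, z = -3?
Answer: 196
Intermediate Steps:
k = 8 (k = -2 + (5 + 5) = -2 + 10 = 8)
h(Y) = 4 (h(Y) = 2*2 = 4)
L = -12 (L = 4*(-3) = -12)
-14*(L + J(4*(0 + 0), k)) = -14*(-12 - 2) = -14*(-14) = 196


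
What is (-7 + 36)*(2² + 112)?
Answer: 3364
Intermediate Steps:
(-7 + 36)*(2² + 112) = 29*(4 + 112) = 29*116 = 3364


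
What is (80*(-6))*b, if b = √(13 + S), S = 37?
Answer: -2400*√2 ≈ -3394.1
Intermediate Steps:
b = 5*√2 (b = √(13 + 37) = √50 = 5*√2 ≈ 7.0711)
(80*(-6))*b = (80*(-6))*(5*√2) = -2400*√2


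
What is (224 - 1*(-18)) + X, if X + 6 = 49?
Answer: 285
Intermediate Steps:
X = 43 (X = -6 + 49 = 43)
(224 - 1*(-18)) + X = (224 - 1*(-18)) + 43 = (224 + 18) + 43 = 242 + 43 = 285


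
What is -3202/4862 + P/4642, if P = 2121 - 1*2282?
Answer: -711203/1025882 ≈ -0.69326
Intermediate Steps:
P = -161 (P = 2121 - 2282 = -161)
-3202/4862 + P/4642 = -3202/4862 - 161/4642 = -3202*1/4862 - 161*1/4642 = -1601/2431 - 161/4642 = -711203/1025882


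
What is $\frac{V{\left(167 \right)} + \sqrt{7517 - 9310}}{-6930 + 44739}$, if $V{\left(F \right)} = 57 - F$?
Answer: $- \frac{110}{37809} + \frac{i \sqrt{1793}}{37809} \approx -0.0029094 + 0.0011199 i$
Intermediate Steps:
$\frac{V{\left(167 \right)} + \sqrt{7517 - 9310}}{-6930 + 44739} = \frac{\left(57 - 167\right) + \sqrt{7517 - 9310}}{-6930 + 44739} = \frac{\left(57 - 167\right) + \sqrt{-1793}}{37809} = \left(-110 + i \sqrt{1793}\right) \frac{1}{37809} = - \frac{110}{37809} + \frac{i \sqrt{1793}}{37809}$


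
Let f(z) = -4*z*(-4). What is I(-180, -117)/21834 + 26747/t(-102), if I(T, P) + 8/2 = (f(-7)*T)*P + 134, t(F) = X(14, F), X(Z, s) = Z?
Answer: 39355267/21834 ≈ 1802.5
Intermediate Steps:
f(z) = 16*z
t(F) = 14
I(T, P) = 130 - 112*P*T (I(T, P) = -4 + (((16*(-7))*T)*P + 134) = -4 + ((-112*T)*P + 134) = -4 + (-112*P*T + 134) = -4 + (134 - 112*P*T) = 130 - 112*P*T)
I(-180, -117)/21834 + 26747/t(-102) = (130 - 112*(-117)*(-180))/21834 + 26747/14 = (130 - 2358720)*(1/21834) + 26747*(1/14) = -2358590*1/21834 + 3821/2 = -1179295/10917 + 3821/2 = 39355267/21834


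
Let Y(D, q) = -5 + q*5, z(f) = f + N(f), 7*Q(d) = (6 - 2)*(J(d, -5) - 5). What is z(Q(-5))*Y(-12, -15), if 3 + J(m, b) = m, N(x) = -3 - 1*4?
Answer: 8080/7 ≈ 1154.3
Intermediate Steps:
N(x) = -7 (N(x) = -3 - 4 = -7)
J(m, b) = -3 + m
Q(d) = -32/7 + 4*d/7 (Q(d) = ((6 - 2)*((-3 + d) - 5))/7 = (4*(-8 + d))/7 = (-32 + 4*d)/7 = -32/7 + 4*d/7)
z(f) = -7 + f (z(f) = f - 7 = -7 + f)
Y(D, q) = -5 + 5*q
z(Q(-5))*Y(-12, -15) = (-7 + (-32/7 + (4/7)*(-5)))*(-5 + 5*(-15)) = (-7 + (-32/7 - 20/7))*(-5 - 75) = (-7 - 52/7)*(-80) = -101/7*(-80) = 8080/7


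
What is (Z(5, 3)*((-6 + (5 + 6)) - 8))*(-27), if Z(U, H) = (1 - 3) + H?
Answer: 81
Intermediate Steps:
Z(U, H) = -2 + H
(Z(5, 3)*((-6 + (5 + 6)) - 8))*(-27) = ((-2 + 3)*((-6 + (5 + 6)) - 8))*(-27) = (1*((-6 + 11) - 8))*(-27) = (1*(5 - 8))*(-27) = (1*(-3))*(-27) = -3*(-27) = 81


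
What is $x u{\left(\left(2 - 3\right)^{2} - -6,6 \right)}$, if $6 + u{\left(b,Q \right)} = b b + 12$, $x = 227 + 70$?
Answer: $16335$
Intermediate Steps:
$x = 297$
$u{\left(b,Q \right)} = 6 + b^{2}$ ($u{\left(b,Q \right)} = -6 + \left(b b + 12\right) = -6 + \left(b^{2} + 12\right) = -6 + \left(12 + b^{2}\right) = 6 + b^{2}$)
$x u{\left(\left(2 - 3\right)^{2} - -6,6 \right)} = 297 \left(6 + \left(\left(2 - 3\right)^{2} - -6\right)^{2}\right) = 297 \left(6 + \left(\left(-1\right)^{2} + 6\right)^{2}\right) = 297 \left(6 + \left(1 + 6\right)^{2}\right) = 297 \left(6 + 7^{2}\right) = 297 \left(6 + 49\right) = 297 \cdot 55 = 16335$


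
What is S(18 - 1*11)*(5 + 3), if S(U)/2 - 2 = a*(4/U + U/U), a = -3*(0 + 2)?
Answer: -832/7 ≈ -118.86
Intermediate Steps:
a = -6 (a = -3*2 = -6)
S(U) = -8 - 48/U (S(U) = 4 + 2*(-6*(4/U + U/U)) = 4 + 2*(-6*(4/U + 1)) = 4 + 2*(-6*(1 + 4/U)) = 4 + 2*(-6 - 24/U) = 4 + (-12 - 48/U) = -8 - 48/U)
S(18 - 1*11)*(5 + 3) = (-8 - 48/(18 - 1*11))*(5 + 3) = (-8 - 48/(18 - 11))*8 = (-8 - 48/7)*8 = -104/7*8 = -832/7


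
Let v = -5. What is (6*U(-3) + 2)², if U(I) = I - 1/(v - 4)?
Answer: 2116/9 ≈ 235.11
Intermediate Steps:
U(I) = ⅑ + I (U(I) = I - 1/(-5 - 4) = I - 1/(-9) = I - 1*(-⅑) = I + ⅑ = ⅑ + I)
(6*U(-3) + 2)² = (6*(⅑ - 3) + 2)² = (6*(-26/9) + 2)² = (-52/3 + 2)² = (-46/3)² = 2116/9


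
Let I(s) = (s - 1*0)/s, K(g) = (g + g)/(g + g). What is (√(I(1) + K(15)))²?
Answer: 2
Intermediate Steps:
K(g) = 1 (K(g) = (2*g)/((2*g)) = (2*g)*(1/(2*g)) = 1)
I(s) = 1 (I(s) = (s + 0)/s = s/s = 1)
(√(I(1) + K(15)))² = (√(1 + 1))² = (√2)² = 2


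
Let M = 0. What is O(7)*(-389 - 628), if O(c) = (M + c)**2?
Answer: -49833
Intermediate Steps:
O(c) = c**2 (O(c) = (0 + c)**2 = c**2)
O(7)*(-389 - 628) = 7**2*(-389 - 628) = 49*(-1017) = -49833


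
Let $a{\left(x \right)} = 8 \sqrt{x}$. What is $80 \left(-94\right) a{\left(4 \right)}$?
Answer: $-120320$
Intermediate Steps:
$80 \left(-94\right) a{\left(4 \right)} = 80 \left(-94\right) 8 \sqrt{4} = - 7520 \cdot 8 \cdot 2 = \left(-7520\right) 16 = -120320$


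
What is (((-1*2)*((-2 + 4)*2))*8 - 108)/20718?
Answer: -86/10359 ≈ -0.0083020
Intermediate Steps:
(((-1*2)*((-2 + 4)*2))*8 - 108)/20718 = (-4*2*8 - 108)*(1/20718) = (-2*4*8 - 108)*(1/20718) = (-8*8 - 108)*(1/20718) = (-64 - 108)*(1/20718) = -172*1/20718 = -86/10359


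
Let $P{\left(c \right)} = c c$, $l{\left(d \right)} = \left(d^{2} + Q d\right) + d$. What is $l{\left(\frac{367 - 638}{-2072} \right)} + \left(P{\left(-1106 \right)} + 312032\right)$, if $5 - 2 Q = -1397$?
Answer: $\frac{6591582268177}{4293184} \approx 1.5354 \cdot 10^{6}$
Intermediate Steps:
$Q = 701$ ($Q = \frac{5}{2} - - \frac{1397}{2} = \frac{5}{2} + \frac{1397}{2} = 701$)
$l{\left(d \right)} = d^{2} + 702 d$ ($l{\left(d \right)} = \left(d^{2} + 701 d\right) + d = d^{2} + 702 d$)
$P{\left(c \right)} = c^{2}$
$l{\left(\frac{367 - 638}{-2072} \right)} + \left(P{\left(-1106 \right)} + 312032\right) = \frac{367 - 638}{-2072} \left(702 + \frac{367 - 638}{-2072}\right) + \left(\left(-1106\right)^{2} + 312032\right) = \left(367 - 638\right) \left(- \frac{1}{2072}\right) \left(702 + \left(367 - 638\right) \left(- \frac{1}{2072}\right)\right) + \left(1223236 + 312032\right) = \left(-271\right) \left(- \frac{1}{2072}\right) \left(702 - - \frac{271}{2072}\right) + 1535268 = \frac{271 \left(702 + \frac{271}{2072}\right)}{2072} + 1535268 = \frac{271}{2072} \cdot \frac{1454815}{2072} + 1535268 = \frac{394254865}{4293184} + 1535268 = \frac{6591582268177}{4293184}$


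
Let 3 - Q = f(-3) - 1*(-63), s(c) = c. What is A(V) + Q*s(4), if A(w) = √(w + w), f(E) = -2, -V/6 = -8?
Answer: -232 + 4*√6 ≈ -222.20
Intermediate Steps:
V = 48 (V = -6*(-8) = 48)
A(w) = √2*√w (A(w) = √(2*w) = √2*√w)
Q = -58 (Q = 3 - (-2 - 1*(-63)) = 3 - (-2 + 63) = 3 - 1*61 = 3 - 61 = -58)
A(V) + Q*s(4) = √2*√48 - 58*4 = √2*(4*√3) - 232 = 4*√6 - 232 = -232 + 4*√6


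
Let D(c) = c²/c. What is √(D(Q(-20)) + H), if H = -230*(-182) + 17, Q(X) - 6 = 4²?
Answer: √41899 ≈ 204.69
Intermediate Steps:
Q(X) = 22 (Q(X) = 6 + 4² = 6 + 16 = 22)
H = 41877 (H = 41860 + 17 = 41877)
D(c) = c
√(D(Q(-20)) + H) = √(22 + 41877) = √41899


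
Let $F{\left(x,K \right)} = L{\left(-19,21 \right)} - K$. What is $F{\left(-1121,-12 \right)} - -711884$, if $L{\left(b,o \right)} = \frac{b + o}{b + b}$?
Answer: $\frac{13526023}{19} \approx 7.119 \cdot 10^{5}$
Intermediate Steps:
$L{\left(b,o \right)} = \frac{b + o}{2 b}$
$F{\left(x,K \right)} = - \frac{1}{19} - K$ ($F{\left(x,K \right)} = \frac{-19 + 21}{2 \left(-19\right)} - K = \frac{1}{2} \left(- \frac{1}{19}\right) 2 - K = - \frac{1}{19} - K$)
$F{\left(-1121,-12 \right)} - -711884 = \left(- \frac{1}{19} - -12\right) - -711884 = \left(- \frac{1}{19} + 12\right) + 711884 = \frac{227}{19} + 711884 = \frac{13526023}{19}$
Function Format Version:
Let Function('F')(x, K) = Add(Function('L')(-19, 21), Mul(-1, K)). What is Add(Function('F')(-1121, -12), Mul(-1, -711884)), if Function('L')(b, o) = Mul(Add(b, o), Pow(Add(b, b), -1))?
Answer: Rational(13526023, 19) ≈ 7.1190e+5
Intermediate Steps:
Function('L')(b, o) = Mul(Rational(1, 2), Pow(b, -1), Add(b, o)) (Function('L')(b, o) = Mul(Add(b, o), Pow(Mul(2, b), -1)) = Mul(Add(b, o), Mul(Rational(1, 2), Pow(b, -1))) = Mul(Rational(1, 2), Pow(b, -1), Add(b, o)))
Function('F')(x, K) = Add(Rational(-1, 19), Mul(-1, K)) (Function('F')(x, K) = Add(Mul(Rational(1, 2), Pow(-19, -1), Add(-19, 21)), Mul(-1, K)) = Add(Mul(Rational(1, 2), Rational(-1, 19), 2), Mul(-1, K)) = Add(Rational(-1, 19), Mul(-1, K)))
Add(Function('F')(-1121, -12), Mul(-1, -711884)) = Add(Add(Rational(-1, 19), Mul(-1, -12)), Mul(-1, -711884)) = Add(Add(Rational(-1, 19), 12), 711884) = Add(Rational(227, 19), 711884) = Rational(13526023, 19)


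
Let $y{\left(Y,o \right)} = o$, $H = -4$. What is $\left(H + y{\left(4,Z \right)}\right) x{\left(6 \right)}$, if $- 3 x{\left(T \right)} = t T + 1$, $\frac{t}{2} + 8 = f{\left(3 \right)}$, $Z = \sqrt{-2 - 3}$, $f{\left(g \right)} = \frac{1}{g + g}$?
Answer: $-124 + 31 i \sqrt{5} \approx -124.0 + 69.318 i$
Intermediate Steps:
$f{\left(g \right)} = \frac{1}{2 g}$
$Z = i \sqrt{5}$ ($Z = \sqrt{-5} = i \sqrt{5} \approx 2.2361 i$)
$t = - \frac{47}{3}$ ($t = -16 + 2 \frac{1}{2 \cdot 3} = -16 + 2 \cdot \frac{1}{2} \cdot \frac{1}{3} = -16 + 2 \cdot \frac{1}{6} = -16 + \frac{1}{3} = - \frac{47}{3} \approx -15.667$)
$x{\left(T \right)} = - \frac{1}{3} + \frac{47 T}{9}$ ($x{\left(T \right)} = - \frac{- \frac{47 T}{3} + 1}{3} = - \frac{1 - \frac{47 T}{3}}{3} = - \frac{1}{3} + \frac{47 T}{9}$)
$\left(H + y{\left(4,Z \right)}\right) x{\left(6 \right)} = \left(-4 + i \sqrt{5}\right) \left(- \frac{1}{3} + \frac{47}{9} \cdot 6\right) = \left(-4 + i \sqrt{5}\right) \left(- \frac{1}{3} + \frac{94}{3}\right) = \left(-4 + i \sqrt{5}\right) 31 = -124 + 31 i \sqrt{5}$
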